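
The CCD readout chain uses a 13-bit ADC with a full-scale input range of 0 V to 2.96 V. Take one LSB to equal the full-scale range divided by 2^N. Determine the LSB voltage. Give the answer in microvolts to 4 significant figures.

361.3 µV

Full-scale range = 2.96 V.
There are 2^13 = 8192 steps.
Step size = 2.96/8192 V = 361.3 µV.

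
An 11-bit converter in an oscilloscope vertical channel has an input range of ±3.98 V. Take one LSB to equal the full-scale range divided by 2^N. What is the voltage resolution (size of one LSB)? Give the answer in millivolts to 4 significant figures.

3.887 mV

Full-scale range = 3.98 V − (-3.98 V) = 7.96 V.
2^11 = 2048 levels.
Step size = 7.96/2048 V = 3.887 mV.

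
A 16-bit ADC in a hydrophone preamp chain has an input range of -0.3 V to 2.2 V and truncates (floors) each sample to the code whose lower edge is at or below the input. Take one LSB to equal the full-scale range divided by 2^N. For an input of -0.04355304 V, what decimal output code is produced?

Full-scale range = 2.2 V − (-0.3 V) = 2.5 V. LSB = 2.5 V / 2^16 ≈ 38.15 µV.
(V_in − V_min) × 2^16/range = (-0.04355304 − (-0.3)) × 65536/2.5 = 6722.603.
Floor → code = 6722.

6722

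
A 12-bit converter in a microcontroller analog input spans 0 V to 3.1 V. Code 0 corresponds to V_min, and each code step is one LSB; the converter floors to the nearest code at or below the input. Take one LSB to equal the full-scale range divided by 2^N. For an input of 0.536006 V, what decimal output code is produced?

708

Range is 3.1 V. LSB = 3.1 V / 2^12 ≈ 0.7568 mV.
code = ⌊(V_in − V_min)/LSB⌋ = ⌊(V_in − V_min) × 2^12 / range⌋
     = ⌊(0.536006 − (0)) × 4096 / 3.1⌋ = ⌊0.536006 × 4096/3.1⌋
     = ⌊708.220⌋ = 708.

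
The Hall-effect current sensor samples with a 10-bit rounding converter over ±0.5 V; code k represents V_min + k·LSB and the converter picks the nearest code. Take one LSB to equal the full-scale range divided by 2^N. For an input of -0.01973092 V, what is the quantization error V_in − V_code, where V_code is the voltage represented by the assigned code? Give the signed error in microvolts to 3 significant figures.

Range = 0.5 − (-0.5) = 1 V. LSB = 1 V / 2^10 ≈ 0.9766 mV.
Position in LSBs: (-0.01973092 − (-0.5)) × 1024/1 = 491.7955; rounding gives k = 492.
Reconstructed level: -0.5 + 492 × 1/1024 V = -0.01953125000 V.
V_in − V_code = -0.01973092 − (-0.01953125000) = −200 µV.

−200 µV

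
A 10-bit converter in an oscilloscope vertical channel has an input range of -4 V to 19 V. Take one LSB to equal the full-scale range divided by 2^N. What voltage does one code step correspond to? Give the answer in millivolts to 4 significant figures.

22.46 mV

Full-scale range = 19 V − (-4 V) = 23 V.
There are 2^10 = 1024 steps.
Step size = 23/1024 V = 22.46 mV.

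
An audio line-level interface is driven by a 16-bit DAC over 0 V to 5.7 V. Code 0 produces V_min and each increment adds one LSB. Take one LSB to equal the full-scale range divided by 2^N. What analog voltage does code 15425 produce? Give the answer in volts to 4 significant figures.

1.342 V

Full-scale range = 5.7 V. LSB = 5.7 V / 2^16.
V_out = 0 + 15425 × (5.7/65536) V
      = 0 + 1.34159 = 1.34159 V.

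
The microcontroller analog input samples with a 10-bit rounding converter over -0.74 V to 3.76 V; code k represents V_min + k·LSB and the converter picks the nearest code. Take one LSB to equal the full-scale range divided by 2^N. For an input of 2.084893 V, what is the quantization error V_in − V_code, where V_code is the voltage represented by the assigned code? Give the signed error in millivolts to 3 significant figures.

Range = 3.76 − (-0.74) = 4.5 V. LSB = 4.5 V / 2^10 ≈ 4.395 mV.
Position in LSBs: (2.084893 − (-0.74)) × 1024/4.5 = 642.8201; rounding gives k = 643.
V_code = -0.74 + (643/1024) × 4.5 = 2.085683594 V.
Error = V_in − V_code = 2.084893 − (2.085683594) = −0.791 mV.

−0.791 mV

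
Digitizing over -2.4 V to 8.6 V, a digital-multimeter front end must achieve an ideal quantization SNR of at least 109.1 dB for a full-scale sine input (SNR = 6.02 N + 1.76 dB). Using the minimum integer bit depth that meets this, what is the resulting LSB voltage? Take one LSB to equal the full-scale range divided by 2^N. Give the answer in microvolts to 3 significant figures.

The full-scale span is 8.6 − (-2.4) = 11 V.
6.02 N + 1.76 ≥ 109.1 gives N ≥ 17.831, so the minimum integer is 18.
One LSB is 11 V / 262144 = 42.0 µV.

42.0 µV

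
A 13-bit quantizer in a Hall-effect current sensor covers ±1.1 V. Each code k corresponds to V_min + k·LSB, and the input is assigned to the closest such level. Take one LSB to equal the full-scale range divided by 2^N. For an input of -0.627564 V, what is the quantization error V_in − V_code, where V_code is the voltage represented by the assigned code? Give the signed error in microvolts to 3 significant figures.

+48.3 µV

Span: 1.1 V − (-1.1 V) = 2.2 V. LSB = 2.2 V / 2^13 ≈ 268.6 µV.
Position in LSBs: (-0.627564 − (-1.1)) × 8192/2.2 = 1759.1799; rounding gives k = 1759.
Reconstructed level: -1.1 + 1759 × 2.2/8192 V = -0.6276123047 V.
e = -0.627564 − (-0.6276123047) = +48.3 µV.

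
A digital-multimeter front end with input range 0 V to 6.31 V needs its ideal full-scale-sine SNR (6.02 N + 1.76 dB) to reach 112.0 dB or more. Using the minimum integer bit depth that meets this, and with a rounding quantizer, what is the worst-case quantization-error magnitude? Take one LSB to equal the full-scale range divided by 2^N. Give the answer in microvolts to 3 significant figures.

Range is 6.31 V.
Solving 6.02 N ≥ 112.0 − 1.76: N ≥ 18.312. Round up → N = 19.
LSB = 6.31 V / 2^19 = 12.035 µV.
Max error for round-to-nearest is LSB/2 = 6.02 µV.

6.02 µV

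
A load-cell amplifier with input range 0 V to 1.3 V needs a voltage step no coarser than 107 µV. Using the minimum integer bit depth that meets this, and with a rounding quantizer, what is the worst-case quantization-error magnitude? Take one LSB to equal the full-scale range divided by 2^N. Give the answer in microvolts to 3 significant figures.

39.7 µV

Full-scale range = 1.3 V.
Need 2^N ≥ 1.3 V / 107 µV = 12150 → N_min = 14.
LSB = 1.3 V ÷ 2^14 = 1.3/16384 V = 79.346 µV.
Max error for round-to-nearest is LSB/2 = 39.7 µV.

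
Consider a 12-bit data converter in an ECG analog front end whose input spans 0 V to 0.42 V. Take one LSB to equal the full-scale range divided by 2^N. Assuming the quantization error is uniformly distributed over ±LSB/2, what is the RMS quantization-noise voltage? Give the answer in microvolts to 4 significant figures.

Range is 0.42 V.
LSB = 0.42 V ÷ 2^12 = 0.42/4096 V = 102.539 µV.
For a uniform distribution on [−LSB/2, +LSB/2], V_rms = LSB/√12 = 102.539 µV/3.4641 = 29.60 µV.

29.60 µV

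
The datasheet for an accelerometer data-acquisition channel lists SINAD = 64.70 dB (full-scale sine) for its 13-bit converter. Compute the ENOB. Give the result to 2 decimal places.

10.46 bits

(64.70 − 1.76) / 6.02 = 62.94/6.02 = 10.4551 effective bits.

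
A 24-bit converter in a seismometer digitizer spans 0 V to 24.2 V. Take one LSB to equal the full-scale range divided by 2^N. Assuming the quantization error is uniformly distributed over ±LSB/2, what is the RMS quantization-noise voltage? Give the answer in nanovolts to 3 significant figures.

416 nV

Full-scale range = 24.2 V.
LSB = 24.2 V / 2^24 = 1.4424 µV.
RMS of a uniform error over width LSB is LSB/√12 = 416 nV.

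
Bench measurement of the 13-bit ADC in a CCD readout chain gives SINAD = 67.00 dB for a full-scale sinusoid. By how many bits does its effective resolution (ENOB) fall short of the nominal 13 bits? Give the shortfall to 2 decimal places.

2.16 bits

ENOB = (SINAD − 1.76)/6.02 = (67.00 − 1.76)/6.02 = 10.8372 bits.
13 − 10.8372 = 2.16 bits below nominal.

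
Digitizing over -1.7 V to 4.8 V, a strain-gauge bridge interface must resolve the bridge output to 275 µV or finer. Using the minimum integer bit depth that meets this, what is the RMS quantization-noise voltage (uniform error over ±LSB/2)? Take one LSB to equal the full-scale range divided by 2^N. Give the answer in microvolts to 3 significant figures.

57.3 µV

The full-scale span is 4.8 − (-1.7) = 6.5 V.
Need 2^N ≥ 6.5 V / 275 µV = 23640 → N_min = 15.
LSB = 6.5 V ÷ 2^15 = 6.5/32768 V = 198.36 µV.
RMS noise = LSB/√12 = 57.3 µV.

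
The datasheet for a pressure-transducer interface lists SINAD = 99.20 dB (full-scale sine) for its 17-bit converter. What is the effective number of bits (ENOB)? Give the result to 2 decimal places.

16.19 bits

Inverting SNR = 6.02 N + 1.76: N_eff = (99.20 − 1.76)/6.02 = 16.1860.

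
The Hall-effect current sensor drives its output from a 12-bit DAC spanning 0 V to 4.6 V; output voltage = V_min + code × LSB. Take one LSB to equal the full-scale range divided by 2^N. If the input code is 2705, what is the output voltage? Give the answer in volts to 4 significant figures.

Range is 4.6 V. LSB = 4.6 V / 2^12.
Output = V_min + (2705/4096) × range = 0 + 0.660400 × 4.6 V
      = 0 V + 3.03784 V = 3.03784 V.

3.038 V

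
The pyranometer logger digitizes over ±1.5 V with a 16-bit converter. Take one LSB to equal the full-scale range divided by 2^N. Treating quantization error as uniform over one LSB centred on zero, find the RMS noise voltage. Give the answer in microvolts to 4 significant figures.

Span: 1.5 V − (-1.5 V) = 3 V.
LSB = 3 V / 2^16 = 45.7764 µV.
σ_q = LSB/√12 = 45.7764 µV/3.4641 = 13.21 µV.

13.21 µV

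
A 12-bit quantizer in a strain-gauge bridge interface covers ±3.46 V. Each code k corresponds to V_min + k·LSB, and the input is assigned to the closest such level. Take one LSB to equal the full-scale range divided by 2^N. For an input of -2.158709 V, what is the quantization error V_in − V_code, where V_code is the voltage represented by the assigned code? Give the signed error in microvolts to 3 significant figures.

Span: 3.46 V − (-3.46 V) = 6.92 V. LSB = 6.92 V / 2^12 ≈ 1.689 mV.
(V_in − V_min)/LSB = (-2.158709 − (-3.46)) × 4096/6.92 = 770.2439 → nearest code k = 770.
Reconstructed level: -3.46 + 770 × 6.92/4096 V = -2.159121094 V.
V_in − V_code = -2.158709 − (-2.159121094) = +412 µV.

+412 µV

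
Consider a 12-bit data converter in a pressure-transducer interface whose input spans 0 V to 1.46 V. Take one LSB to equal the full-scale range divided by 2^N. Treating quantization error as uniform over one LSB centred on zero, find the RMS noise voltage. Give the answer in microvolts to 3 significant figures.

103 µV

V_FS = 1.46 V.
LSB = 1.46 V ÷ 2^12 = 1.46/4096 V = 356.45 µV.
For a uniform distribution on [−LSB/2, +LSB/2], V_rms = LSB/√12 = 356.45 µV/3.4641 = 103 µV.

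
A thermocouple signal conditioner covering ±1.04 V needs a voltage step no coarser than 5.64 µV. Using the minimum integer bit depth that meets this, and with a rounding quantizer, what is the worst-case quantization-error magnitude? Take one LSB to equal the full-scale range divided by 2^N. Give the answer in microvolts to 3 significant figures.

1.98 µV

Full-scale range = 1.04 V − (-1.04 V) = 2.08 V.
Required number of levels: 2.08/5.64 µV = 368790; smallest N with 2^N ≥ that is 19.
Step size = 2.08/524288 V = 3.9673 µV.
Half an LSB is 1.98 µV.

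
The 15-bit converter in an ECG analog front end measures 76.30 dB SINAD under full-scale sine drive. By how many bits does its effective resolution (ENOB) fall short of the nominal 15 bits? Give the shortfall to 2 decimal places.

2.62 bits

ENOB = (SINAD − 1.76)/6.02 = (76.30 − 1.76)/6.02 = 12.3821 bits.
15 − 12.3821 = 2.62 bits below nominal.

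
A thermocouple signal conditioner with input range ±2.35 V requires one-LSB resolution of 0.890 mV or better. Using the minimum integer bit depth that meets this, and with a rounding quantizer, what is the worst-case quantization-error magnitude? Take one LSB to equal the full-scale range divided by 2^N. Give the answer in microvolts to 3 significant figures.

Range = 2.35 − (-2.35) = 4.7 V.
Required number of levels: 4.7/0.890 mV = 5280.9; smallest N with 2^N ≥ that is 13.
LSB = 4.7 V / 2^13 = 0.57373 mV.
|e|_max = LSB/2 = 287 µV.

287 µV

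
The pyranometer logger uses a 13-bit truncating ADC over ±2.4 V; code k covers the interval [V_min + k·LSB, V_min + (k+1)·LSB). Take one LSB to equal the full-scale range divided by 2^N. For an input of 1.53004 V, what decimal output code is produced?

6707

The full-scale span is 2.4 − (-2.4) = 4.8 V. LSB = 4.8 V / 2^13 ≈ 0.5859 mV.
code = ⌊(V_in − V_min)/LSB⌋ = ⌊(V_in − V_min) × 2^13 / range⌋
     = ⌊(1.53004 − (-2.4)) × 8192 / 4.8⌋ = ⌊3.93004 × 8192/4.8⌋
     = ⌊6707.268⌋ = 6707.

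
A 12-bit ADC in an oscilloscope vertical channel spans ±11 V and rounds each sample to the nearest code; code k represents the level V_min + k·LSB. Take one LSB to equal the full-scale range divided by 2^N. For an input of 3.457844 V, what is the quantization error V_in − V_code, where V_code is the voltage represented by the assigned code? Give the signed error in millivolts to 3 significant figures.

Full-scale range = 11 V − (-11 V) = 22 V. LSB = 22 V / 2^12 ≈ 5.371 mV.
(3.457844 − (-11)) / LSB = 14.457844 × 4096/22 = 2691.7877. Nearest integer: k = 2692.
V_code = V_min + k × range/2^12 = -11 + 2692 × 22/4096 = 3.458984375 V.
Error = V_in − V_code = 3.457844 − (3.458984375) = −1.14 mV.

−1.14 mV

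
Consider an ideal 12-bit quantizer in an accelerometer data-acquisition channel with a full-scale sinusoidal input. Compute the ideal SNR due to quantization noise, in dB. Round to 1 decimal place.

74.0 dB

SNR = 6.02·12 + 1.76 = 74.00 dB.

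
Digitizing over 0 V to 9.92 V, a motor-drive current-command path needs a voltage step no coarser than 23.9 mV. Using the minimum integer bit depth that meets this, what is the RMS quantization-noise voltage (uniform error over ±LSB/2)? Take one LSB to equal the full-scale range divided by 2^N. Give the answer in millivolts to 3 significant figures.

V_FS = 9.92 V.
9.92 V / 23.9 mV = 415.1. Since 2^8 = 256 and 2^9 = 512, N = 9.
One LSB is 9.92 V / 512 = 19.375 mV.
σ_q = LSB/√12 = 19.375 mV/3.4641 = 5.59 mV.

5.59 mV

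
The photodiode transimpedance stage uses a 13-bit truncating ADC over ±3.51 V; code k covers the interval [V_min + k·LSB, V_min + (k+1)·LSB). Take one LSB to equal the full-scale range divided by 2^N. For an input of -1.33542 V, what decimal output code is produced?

Range = 3.51 − (-3.51) = 7.02 V. LSB = 7.02 V / 2^13 ≈ 0.8569 mV.
code = ⌊(V_in − V_min)/LSB⌋ = ⌊(V_in − V_min) × 2^13 / range⌋
     = ⌊(-1.33542 − (-3.51)) × 8192 / 7.02⌋ = ⌊2.17458 × 8192/7.02⌋
     = ⌊2537.630⌋ = 2537.

2537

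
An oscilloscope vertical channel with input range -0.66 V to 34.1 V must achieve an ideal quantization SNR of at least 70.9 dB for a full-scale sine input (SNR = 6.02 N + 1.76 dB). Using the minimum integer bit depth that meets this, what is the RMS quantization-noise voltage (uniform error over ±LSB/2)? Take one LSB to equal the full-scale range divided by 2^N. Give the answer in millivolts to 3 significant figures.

2.45 mV

Span: 34.1 V − (-0.66 V) = 34.76 V.
Required N = ⌈(70.9 − 1.76)/6.02⌉ = ⌈11.485⌉ = 12.
LSB = 34.76 V / 2^12 = 8.4863 mV.
RMS noise = LSB/√12 = 2.45 mV.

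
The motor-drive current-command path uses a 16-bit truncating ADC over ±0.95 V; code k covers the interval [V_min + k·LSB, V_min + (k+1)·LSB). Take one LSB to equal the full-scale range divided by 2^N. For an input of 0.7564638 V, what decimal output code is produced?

58860

Full-scale range = 0.95 V − (-0.95 V) = 1.9 V. LSB = 1.9 V / 2^16 ≈ 28.99 µV.
(V_in − V_min) × 2^16/range = (0.7564638 − (-0.95)) × 65536/1.9 = 58860.427.
Floor → code = 58860.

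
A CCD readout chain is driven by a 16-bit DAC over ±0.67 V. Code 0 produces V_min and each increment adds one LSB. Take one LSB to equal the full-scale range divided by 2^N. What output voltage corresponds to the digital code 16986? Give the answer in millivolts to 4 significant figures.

-322.7 mV

Range = 0.67 − (-0.67) = 1.34 V. LSB = 1.34 V / 2^16.
Output = V_min + (16986/65536) × range = -0.67 + 0.259186 × 1.34 V
      = -0.67 + 0.347309 = -0.322691 V.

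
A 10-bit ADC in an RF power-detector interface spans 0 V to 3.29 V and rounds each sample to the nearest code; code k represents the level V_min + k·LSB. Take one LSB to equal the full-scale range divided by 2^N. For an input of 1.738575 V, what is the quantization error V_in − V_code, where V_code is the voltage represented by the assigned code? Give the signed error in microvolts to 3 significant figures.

+401 µV

Full-scale range = 3.29 V. LSB = 3.29 V / 2^10 ≈ 3.213 mV.
(V_in − V_min)/LSB = (1.738575 − (0)) × 1024/3.29 = 541.1249 → nearest code k = 541.
Reconstructed level: 0 + 541 × 3.29/1024 V = 1.738173828 V.
V_in − V_code = 1.738575 − (1.738173828) = +401 µV.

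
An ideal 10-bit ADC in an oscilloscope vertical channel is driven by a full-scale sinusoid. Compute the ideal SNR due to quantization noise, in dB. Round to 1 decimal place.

62.0 dB

6.02(10) + 1.76 = 60.20 + 1.76 = 61.96 dB.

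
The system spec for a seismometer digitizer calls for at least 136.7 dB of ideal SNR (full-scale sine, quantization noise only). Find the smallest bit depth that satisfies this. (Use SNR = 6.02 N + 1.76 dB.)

N ≥ (136.7 − 1.76)/6.02 = 22.415 → N_min = 23.

23 bits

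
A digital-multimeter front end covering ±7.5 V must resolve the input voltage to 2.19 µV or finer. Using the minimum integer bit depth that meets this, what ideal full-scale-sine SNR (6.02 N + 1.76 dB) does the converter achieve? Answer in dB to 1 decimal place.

140.2 dB

Full-scale range = 7.5 V − (-7.5 V) = 15 V.
15 V / 2.19 µV = 6.849e6. Since 2^22 = 4194304 and 2^23 = 8388608, N = 23.
SNR = 6.02 × 23 + 1.76 = 140.22 dB.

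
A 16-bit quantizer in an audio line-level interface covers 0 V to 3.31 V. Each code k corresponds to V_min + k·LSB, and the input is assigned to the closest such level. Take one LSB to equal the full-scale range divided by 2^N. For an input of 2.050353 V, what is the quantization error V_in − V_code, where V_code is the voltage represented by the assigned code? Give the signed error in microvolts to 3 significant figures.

−12.6 µV

Full-scale range = 3.31 V. LSB = 3.31 V / 2^16 ≈ 50.51 µV.
(V_in − V_min)/LSB = (2.050353 − (0)) × 65536/3.31 = 40595.7505 → nearest code k = 40596.
Reconstructed level: 0 + 40596 × 3.31/65536 V = 2.0503656006 V.
V_in − V_code = 2.050353 − (2.0503656006) = −12.6 µV.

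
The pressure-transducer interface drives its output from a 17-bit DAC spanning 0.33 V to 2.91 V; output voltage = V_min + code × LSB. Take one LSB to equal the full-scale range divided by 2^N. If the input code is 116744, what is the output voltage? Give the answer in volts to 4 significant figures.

Range = 2.91 − (0.33) = 2.58 V. LSB = 2.58 V / 2^17.
V_out = 0.33 + 116744 × (2.58/131072) V
      = 0.33 + 2.29797 = 2.62797 V.

2.628 V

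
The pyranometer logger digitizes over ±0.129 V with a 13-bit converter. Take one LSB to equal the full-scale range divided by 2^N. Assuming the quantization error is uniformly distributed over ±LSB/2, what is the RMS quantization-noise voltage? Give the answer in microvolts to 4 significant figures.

Full-scale range = 0.129 V − (-0.129 V) = 0.258 V.
LSB = 0.258 V / 2^13 = 31.4941 µV.
RMS of a uniform error over width LSB is LSB/√12 = 9.092 µV.

9.092 µV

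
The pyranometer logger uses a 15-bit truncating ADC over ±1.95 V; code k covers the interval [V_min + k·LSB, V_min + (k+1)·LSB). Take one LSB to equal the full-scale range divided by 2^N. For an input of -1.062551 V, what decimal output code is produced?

7456

Range = 1.95 − (-1.95) = 3.9 V. LSB = 3.9 V / 2^15 ≈ 119.0 µV.
V_in − V_min = -1.062551 − (-1.95) = 0.887449 V.
Divide by LSB: 0.887449 × 32768/3.9 = 7456.3920.
Truncating gives code 7456.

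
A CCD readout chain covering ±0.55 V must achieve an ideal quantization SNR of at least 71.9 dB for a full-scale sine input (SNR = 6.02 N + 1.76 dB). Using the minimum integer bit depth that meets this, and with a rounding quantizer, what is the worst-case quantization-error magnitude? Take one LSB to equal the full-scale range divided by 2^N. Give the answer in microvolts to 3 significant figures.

134 µV

Range = 0.55 − (-0.55) = 1.1 V.
Solving 6.02 N ≥ 71.9 − 1.76: N ≥ 11.651. Round up → N = 12.
Step size = 1.1/4096 V = 268.55 µV.
Half an LSB is 134 µV.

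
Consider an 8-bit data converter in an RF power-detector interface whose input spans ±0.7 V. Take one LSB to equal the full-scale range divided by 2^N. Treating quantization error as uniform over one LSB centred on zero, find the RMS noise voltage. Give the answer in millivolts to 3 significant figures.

1.58 mV

The full-scale span is 0.7 − (-0.7) = 1.4 V.
One LSB is 1.4 V / 256 = 5.4688 mV.
V_rms = LSB/√12 = 5.4688 mV / √12 = 1.58 mV.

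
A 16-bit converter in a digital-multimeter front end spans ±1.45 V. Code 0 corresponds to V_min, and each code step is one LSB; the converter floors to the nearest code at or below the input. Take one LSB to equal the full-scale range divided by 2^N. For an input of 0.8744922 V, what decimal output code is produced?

52530

The full-scale span is 1.45 − (-1.45) = 2.9 V. LSB = 2.9 V / 2^16 ≈ 44.25 µV.
V_in − V_min = 0.8744922 − (-1.45) = 2.3244922 V.
Divide by LSB: 2.3244922 × 65536/2.9 = 52530.3175.
Truncating gives code 52530.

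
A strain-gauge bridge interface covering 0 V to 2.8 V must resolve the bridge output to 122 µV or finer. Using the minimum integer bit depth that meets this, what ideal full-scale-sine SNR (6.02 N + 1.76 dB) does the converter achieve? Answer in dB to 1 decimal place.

92.1 dB

Range is 2.8 V.
Levels needed ≥ 2.8/122 µV = 22950. 2^15 = 32768 suffices, so N_min = 15.
Ideal SNR at N = 15: 6.02·15 + 1.76 = 92.1 dB.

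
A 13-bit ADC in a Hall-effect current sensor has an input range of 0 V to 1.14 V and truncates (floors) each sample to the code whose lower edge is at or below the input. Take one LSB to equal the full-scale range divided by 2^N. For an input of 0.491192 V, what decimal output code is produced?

Full-scale range = 1.14 V. LSB = 1.14 V / 2^13 ≈ 139.2 µV.
code = ⌊(V_in − V_min)/LSB⌋ = ⌊(V_in − V_min) × 2^13 / range⌋
     = ⌊(0.491192 − (0)) × 8192 / 1.14⌋ = ⌊0.491192 × 8192/1.14⌋
     = ⌊3529.688⌋ = 3529.

3529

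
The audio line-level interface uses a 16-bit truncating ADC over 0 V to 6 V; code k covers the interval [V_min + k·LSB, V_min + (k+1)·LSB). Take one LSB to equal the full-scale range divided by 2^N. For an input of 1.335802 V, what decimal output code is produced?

Full-scale range = 6 V. LSB = 6 V / 2^16 ≈ 91.55 µV.
code = ⌊(V_in − V_min)/LSB⌋ = ⌊(V_in − V_min) × 2^16 / range⌋
     = ⌊(1.335802 − (0)) × 65536 / 6⌋ = ⌊1.335802 × 65536/6⌋
     = ⌊14590.520⌋ = 14590.

14590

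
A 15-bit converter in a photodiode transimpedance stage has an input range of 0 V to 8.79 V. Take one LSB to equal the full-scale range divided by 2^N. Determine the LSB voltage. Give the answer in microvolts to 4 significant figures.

268.2 µV

Full-scale range = 8.79 V.
2^15 = 32768 levels.
One LSB is 8.79 V / 32768 = 268.2 µV.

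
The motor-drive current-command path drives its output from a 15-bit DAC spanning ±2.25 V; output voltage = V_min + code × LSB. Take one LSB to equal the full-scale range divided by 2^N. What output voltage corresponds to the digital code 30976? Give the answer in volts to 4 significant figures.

Full-scale range = 2.25 V − (-2.25 V) = 4.5 V. LSB = 4.5 V / 2^15.
Output = V_min + (30976/32768) × range = -2.25 + 0.945313 × 4.5 V
      = -2.25 V + 4.25391 V = 2.00391 V.

2.004 V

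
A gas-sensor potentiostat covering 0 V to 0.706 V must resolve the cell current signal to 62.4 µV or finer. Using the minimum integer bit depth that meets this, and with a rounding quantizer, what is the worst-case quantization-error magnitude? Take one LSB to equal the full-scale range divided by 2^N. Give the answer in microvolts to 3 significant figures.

21.5 µV

Full-scale range = 0.706 V.
0.706 V / 62.4 µV = 11310. Since 2^13 = 8192 and 2^14 = 16384, N = 14.
LSB = 0.706 V / 2^14 = 43.091 µV.
Max error for round-to-nearest is LSB/2 = 21.5 µV.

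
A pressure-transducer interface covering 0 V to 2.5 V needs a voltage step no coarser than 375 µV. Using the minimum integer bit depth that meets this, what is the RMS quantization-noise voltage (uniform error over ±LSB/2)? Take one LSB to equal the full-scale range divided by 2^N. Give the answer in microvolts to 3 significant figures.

Span = 2.5 V.
Need 2^N ≥ 2.5 V / 375 µV = 6667 → N_min = 13.
LSB = 2.5 V ÷ 2^13 = 2.5/8192 V = 305.18 µV.
σ_q = LSB/√12 = 305.18 µV/3.4641 = 88.1 µV.

88.1 µV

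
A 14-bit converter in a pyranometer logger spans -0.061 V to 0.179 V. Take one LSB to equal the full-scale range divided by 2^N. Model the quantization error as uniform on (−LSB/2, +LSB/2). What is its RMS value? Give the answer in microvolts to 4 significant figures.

4.229 µV

The full-scale span is 0.179 − (-0.061) = 0.24 V.
LSB = 0.24 V / 2^14 = 14.6484 µV.
V_rms = LSB/√12 = 14.6484 µV / √12 = 4.229 µV.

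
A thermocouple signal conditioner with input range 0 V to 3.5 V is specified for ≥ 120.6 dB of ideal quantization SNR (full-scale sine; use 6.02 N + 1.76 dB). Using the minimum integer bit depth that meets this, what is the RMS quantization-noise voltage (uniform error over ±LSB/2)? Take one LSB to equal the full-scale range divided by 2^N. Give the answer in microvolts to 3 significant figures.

0.964 µV

Full-scale range = 3.5 V.
6.02 N + 1.76 ≥ 120.6 gives N ≥ 19.741, so the minimum integer is 20.
LSB = 3.5 V ÷ 2^20 = 3.5/1048576 V = 3.3379 µV.
V_rms = LSB/√12 = 0.964 µV.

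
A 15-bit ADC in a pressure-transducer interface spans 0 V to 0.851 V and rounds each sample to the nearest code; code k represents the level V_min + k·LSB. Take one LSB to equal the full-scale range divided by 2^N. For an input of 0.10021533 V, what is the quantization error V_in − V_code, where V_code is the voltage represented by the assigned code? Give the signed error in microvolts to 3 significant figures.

−4.67 µV

V_FS = 0.851 V. LSB = 0.851 V / 2^15 ≈ 25.97 µV.
(0.10021533 − (0)) / LSB = 0.10021533 × 32768/0.851 = 3858.8201. Nearest integer: k = 3859.
V_code = 0 + (3859/32768) × 0.851 = 0.10022000122 V.
Error = V_in − V_code = 0.10021533 − (0.10022000122) = −4.67 µV.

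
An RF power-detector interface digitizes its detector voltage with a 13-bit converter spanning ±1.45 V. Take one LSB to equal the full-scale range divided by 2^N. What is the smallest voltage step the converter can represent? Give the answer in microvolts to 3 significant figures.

354 µV

Full-scale range = 1.45 V − (-1.45 V) = 2.9 V.
2^13 = 8192 levels.
LSB = 2.9 V ÷ 2^13 = 2.9/8192 V = 354 µV.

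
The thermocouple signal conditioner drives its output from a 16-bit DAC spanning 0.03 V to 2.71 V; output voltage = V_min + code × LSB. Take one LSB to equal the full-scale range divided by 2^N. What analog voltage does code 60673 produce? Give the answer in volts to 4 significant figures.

2.511 V

Range = 2.71 − (0.03) = 2.68 V. LSB = 2.68 V / 2^16.
V_out = 0.03 + 60673 × (2.68/65536) V
      = 0.03 + 2.48113 = 2.51113 V.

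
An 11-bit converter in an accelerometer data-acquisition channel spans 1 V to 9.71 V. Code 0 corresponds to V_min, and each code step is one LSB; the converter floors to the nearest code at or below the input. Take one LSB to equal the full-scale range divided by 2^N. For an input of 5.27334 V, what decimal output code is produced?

Full-scale range = 9.71 V − (1 V) = 8.71 V. LSB = 8.71 V / 2^11 ≈ 4.253 mV.
code = ⌊(V_in − V_min)/LSB⌋ = ⌊(V_in − V_min) × 2^11 / range⌋
     = ⌊(5.27334 − (1)) × 2048 / 8.71⌋ = ⌊4.27334 × 2048/8.71⌋
     = ⌊1004.799⌋ = 1004.

1004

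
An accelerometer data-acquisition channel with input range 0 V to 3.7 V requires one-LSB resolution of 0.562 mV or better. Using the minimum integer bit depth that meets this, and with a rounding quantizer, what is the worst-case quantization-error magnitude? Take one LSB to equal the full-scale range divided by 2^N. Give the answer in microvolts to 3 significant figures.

226 µV

Range is 3.7 V.
Levels needed ≥ 3.7/0.562 mV = 6584. 2^13 = 8192 suffices, so N_min = 13.
Step size = 3.7/8192 V = 451.66 µV.
Max error for round-to-nearest is LSB/2 = 226 µV.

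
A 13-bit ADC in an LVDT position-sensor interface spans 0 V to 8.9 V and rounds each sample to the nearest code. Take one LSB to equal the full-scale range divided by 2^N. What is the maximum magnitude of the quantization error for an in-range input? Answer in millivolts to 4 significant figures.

0.5432 mV

Range is 8.9 V.
LSB = 8.9 V / 2^13 = 1.08643 mV.
Worst-case error for round-to-nearest is half an LSB: 0.5432 mV.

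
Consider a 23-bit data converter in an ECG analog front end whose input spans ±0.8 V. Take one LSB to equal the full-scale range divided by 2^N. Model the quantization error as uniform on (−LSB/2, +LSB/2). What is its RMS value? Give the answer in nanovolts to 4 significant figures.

Range = 0.8 − (-0.8) = 1.6 V.
Step size = 1.6/8388608 V = 190.735 nV.
σ_q = LSB/√12 = 190.735 nV/3.4641 = 55.06 nV.

55.06 nV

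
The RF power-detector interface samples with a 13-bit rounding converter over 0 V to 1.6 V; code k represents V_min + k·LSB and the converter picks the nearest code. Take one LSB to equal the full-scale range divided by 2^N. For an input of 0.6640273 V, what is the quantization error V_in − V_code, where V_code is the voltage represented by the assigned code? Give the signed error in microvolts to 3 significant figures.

V_FS = 1.6 V. LSB = 1.6 V / 2^13 ≈ 195.3 µV.
(0.6640273 − (0)) / LSB = 0.6640273 × 8192/1.6 = 3399.8198. Nearest integer: k = 3400.
V_code = 0 + (3400/8192) × 1.6 = 0.6640625000 V.
e = 0.6640273 − (0.6640625000) = −35.2 µV.

−35.2 µV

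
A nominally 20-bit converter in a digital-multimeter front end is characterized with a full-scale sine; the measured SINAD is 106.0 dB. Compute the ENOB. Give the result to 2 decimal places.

ENOB = (SINAD − 1.76) / 6.02 = (106.0 − 1.76) / 6.02 = 104.24 / 6.02 = 17.3156.

17.32 bits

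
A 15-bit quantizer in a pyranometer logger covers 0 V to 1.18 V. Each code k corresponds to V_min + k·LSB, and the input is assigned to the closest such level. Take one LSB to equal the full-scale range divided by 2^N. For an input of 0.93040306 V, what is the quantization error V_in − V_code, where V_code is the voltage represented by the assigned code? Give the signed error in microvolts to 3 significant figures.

−6.49 µV

V_FS = 1.18 V. LSB = 1.18 V / 2^15 ≈ 36.01 µV.
Position in LSBs: (0.93040306 − (0)) × 32768/1.18 = 25836.8199; rounding gives k = 25837.
V_code = 0 + (25837/32768) × 1.18 = 0.93040954590 V.
V_in − V_code = 0.93040306 − (0.93040954590) = −6.49 µV.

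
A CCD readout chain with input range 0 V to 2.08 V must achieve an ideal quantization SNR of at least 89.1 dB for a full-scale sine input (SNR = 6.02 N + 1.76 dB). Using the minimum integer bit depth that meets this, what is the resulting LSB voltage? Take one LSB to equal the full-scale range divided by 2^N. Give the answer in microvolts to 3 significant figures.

63.5 µV

Full-scale range = 2.08 V.
N ≥ (89.1 − 1.76)/6.02 = 14.508 → N_min = 15.
LSB = 2.08 V / 2^15 = 63.5 µV.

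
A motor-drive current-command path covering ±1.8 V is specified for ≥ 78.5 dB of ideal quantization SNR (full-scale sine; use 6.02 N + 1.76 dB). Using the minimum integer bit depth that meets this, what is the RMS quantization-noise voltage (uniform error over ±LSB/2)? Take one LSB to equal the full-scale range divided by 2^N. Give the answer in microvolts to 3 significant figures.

127 µV

Full-scale range = 1.8 V − (-1.8 V) = 3.6 V.
N ≥ (78.5 − 1.76)/6.02 = 12.748 → N_min = 13.
LSB = 3.6 V / 2^13 = 439.45 µV.
RMS noise = LSB/√12 = 127 µV.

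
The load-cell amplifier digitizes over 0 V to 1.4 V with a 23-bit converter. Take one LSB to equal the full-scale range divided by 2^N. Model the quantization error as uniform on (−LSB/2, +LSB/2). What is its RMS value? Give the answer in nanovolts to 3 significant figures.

48.2 nV

Full-scale range = 1.4 V.
LSB = 1.4 V ÷ 2^23 = 1.4/8388608 V = 166.89 nV.
RMS of a uniform error over width LSB is LSB/√12 = 48.2 nV.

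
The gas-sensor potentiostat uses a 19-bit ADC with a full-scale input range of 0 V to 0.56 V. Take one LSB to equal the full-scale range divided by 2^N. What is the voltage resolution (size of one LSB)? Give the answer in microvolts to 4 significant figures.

1.068 µV

Full-scale range = 0.56 V.
2^19 = 524288 levels.
LSB = 0.56 V ÷ 2^19 = 0.56/524288 V = 1.068 µV.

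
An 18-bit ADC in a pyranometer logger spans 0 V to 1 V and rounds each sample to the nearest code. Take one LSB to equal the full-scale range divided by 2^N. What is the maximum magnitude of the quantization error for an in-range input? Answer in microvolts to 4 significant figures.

1.907 µV

Full-scale range = 1 V.
LSB = 1 V ÷ 2^18 = 1/262144 V = 3.81470 µV.
A rounding quantizer has |error| ≤ LSB/2 = 1.907 µV.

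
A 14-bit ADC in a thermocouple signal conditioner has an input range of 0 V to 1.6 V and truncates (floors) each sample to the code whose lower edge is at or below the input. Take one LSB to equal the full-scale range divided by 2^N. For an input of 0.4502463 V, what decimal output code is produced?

Full-scale range = 1.6 V. LSB = 1.6 V / 2^14 ≈ 97.66 µV.
(V_in − V_min) × 2^14/range = (0.4502463 − (0)) × 16384/1.6 = 4610.522.
Floor → code = 4610.

4610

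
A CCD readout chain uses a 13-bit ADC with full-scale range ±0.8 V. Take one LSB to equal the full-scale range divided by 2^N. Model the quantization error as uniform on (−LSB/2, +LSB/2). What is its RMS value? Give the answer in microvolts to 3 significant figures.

56.4 µV

The full-scale span is 0.8 − (-0.8) = 1.6 V.
Step size = 1.6/8192 V = 195.31 µV.
V_rms = LSB/√12 = 195.31 µV / √12 = 56.4 µV.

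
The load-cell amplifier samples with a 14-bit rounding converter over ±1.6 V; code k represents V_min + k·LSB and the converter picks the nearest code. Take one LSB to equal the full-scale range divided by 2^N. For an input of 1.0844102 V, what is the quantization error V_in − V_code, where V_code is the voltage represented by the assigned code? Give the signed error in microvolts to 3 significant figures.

+35.2 µV

Span: 1.6 V − (-1.6 V) = 3.2 V. LSB = 3.2 V / 2^14 ≈ 195.3 µV.
(V_in − V_min)/LSB = (1.0844102 − (-1.6)) × 16384/3.2 = 13744.1802 → nearest code k = 13744.
V_code = V_min + k × range/2^14 = -1.6 + 13744 × 3.2/16384 = 1.0843750000 V.
V_in − V_code = 1.0844102 − (1.0843750000) = +35.2 µV.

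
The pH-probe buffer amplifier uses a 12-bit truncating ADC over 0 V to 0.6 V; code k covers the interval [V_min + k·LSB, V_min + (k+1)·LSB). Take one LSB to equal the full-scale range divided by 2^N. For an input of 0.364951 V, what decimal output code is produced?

Span = 0.6 V. LSB = 0.6 V / 2^12 ≈ 146.5 µV.
(V_in − V_min) × 2^12/range = (0.364951 − (0)) × 4096/0.6 = 2491.399.
Floor → code = 2491.

2491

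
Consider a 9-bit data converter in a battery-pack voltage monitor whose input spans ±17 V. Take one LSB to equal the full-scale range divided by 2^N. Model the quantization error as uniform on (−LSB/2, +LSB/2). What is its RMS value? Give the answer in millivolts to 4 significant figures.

19.17 mV

Span: 17 V − (-17 V) = 34 V.
LSB = 34 V / 2^9 = 66.4063 mV.
RMS of a uniform error over width LSB is LSB/√12 = 19.17 mV.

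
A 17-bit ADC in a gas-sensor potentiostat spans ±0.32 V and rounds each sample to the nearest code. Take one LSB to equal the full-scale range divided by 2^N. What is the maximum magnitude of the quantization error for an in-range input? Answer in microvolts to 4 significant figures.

The full-scale span is 0.32 − (-0.32) = 0.64 V.
LSB = 0.64 V ÷ 2^17 = 0.64/131072 V = 4.88281 µV.
A rounding quantizer has |error| ≤ LSB/2 = 2.441 µV.

2.441 µV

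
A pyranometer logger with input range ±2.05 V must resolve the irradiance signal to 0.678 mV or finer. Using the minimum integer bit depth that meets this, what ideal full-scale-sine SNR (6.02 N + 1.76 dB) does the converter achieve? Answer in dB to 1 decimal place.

80.0 dB

Range = 2.05 − (-2.05) = 4.1 V.
4.1 V / 0.678 mV = 6047. Since 2^12 = 4096 and 2^13 = 8192, N = 13.
Ideal SNR at N = 13: 6.02·13 + 1.76 = 80.0 dB.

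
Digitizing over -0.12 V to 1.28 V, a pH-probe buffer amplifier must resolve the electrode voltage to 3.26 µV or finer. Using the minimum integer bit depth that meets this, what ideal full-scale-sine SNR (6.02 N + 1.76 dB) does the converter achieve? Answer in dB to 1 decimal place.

Full-scale range = 1.28 V − (-0.12 V) = 1.4 V.
Required number of levels: 1.4/3.26 µV = 429450; smallest N with 2^N ≥ that is 19.
Ideal SNR at N = 19: 6.02·19 + 1.76 = 116.1 dB.

116.1 dB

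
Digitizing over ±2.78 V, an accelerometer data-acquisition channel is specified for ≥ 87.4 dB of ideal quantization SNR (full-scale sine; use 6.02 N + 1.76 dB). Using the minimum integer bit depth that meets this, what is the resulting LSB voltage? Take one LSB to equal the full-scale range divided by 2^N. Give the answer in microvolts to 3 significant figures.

The full-scale span is 2.78 − (-2.78) = 5.56 V.
Required N = ⌈(87.4 − 1.76)/6.02⌉ = ⌈14.226⌉ = 15.
One LSB is 5.56 V / 32768 = 170 µV.

170 µV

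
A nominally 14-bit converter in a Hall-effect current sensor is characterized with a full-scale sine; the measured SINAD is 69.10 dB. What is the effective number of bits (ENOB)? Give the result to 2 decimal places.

Inverting SNR = 6.02 N + 1.76: N_eff = (69.10 − 1.76)/6.02 = 11.1860.

11.19 bits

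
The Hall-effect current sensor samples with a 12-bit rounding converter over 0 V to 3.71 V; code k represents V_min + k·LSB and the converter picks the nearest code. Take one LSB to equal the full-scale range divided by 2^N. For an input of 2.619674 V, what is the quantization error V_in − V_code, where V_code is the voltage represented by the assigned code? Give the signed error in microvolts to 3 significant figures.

+211 µV

Range is 3.71 V. LSB = 3.71 V / 2^12 ≈ 0.9058 mV.
Position in LSBs: (2.619674 − (0)) × 4096/3.71 = 2892.2331; rounding gives k = 2892.
V_code = 0 + (2892/4096) × 3.71 = 2.619462891 V.
Error = V_in − V_code = 2.619674 − (2.619462891) = +211 µV.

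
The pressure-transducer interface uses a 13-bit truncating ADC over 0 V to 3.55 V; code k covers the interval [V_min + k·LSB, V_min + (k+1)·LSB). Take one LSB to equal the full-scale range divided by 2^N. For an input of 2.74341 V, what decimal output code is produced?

Range is 3.55 V. LSB = 3.55 V / 2^13 ≈ 433.3 µV.
code = ⌊(V_in − V_min)/LSB⌋ = ⌊(V_in − V_min) × 2^13 / range⌋
     = ⌊(2.74341 − (0)) × 8192 / 3.55⌋ = ⌊2.74341 × 8192/3.55⌋
     = ⌊6330.708⌋ = 6330.

6330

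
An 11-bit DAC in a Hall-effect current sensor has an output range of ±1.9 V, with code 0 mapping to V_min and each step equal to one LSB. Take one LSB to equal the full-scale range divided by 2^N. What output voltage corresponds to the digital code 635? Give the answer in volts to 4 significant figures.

-0.7218 V

Span: 1.9 V − (-1.9 V) = 3.8 V. LSB = 3.8 V / 2^11.
Output = V_min + (635/2048) × range = -1.9 + 0.310059 × 3.8 V
      = -1.9 + 1.17822 = -0.721777 V.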